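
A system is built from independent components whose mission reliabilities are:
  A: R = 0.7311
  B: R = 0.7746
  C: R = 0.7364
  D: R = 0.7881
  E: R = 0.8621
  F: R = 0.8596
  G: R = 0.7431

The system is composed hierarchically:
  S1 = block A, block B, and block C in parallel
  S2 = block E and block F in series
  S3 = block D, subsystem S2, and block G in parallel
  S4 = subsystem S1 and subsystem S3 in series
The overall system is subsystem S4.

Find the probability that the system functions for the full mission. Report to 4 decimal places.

0.9702

Parallel (A, B, and C): 1 − (1 − 0.731100)(1 − 0.774600)(1 − 0.736400) = 0.984023
Series (E and F): 0.862100 × 0.859600 = 0.741061
Parallel (D, [0.741061], and G): 1 − (1 − 0.788100)(1 − 0.741061)(1 − 0.743100) = 0.985904
Series ([0.984023] and [0.985904]): 0.984023 × 0.985904 = 0.9702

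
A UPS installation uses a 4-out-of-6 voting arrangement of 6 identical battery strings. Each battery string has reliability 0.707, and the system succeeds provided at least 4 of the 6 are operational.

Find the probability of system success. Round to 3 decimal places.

0.757

R = Σ_{i=4}^{6} C(6,i) p^i (1−p)^{6−i} with p = 0.707
C(6,4)·0.707^4·0.293^2 = 0.32174
C(6,5)·0.707^5·0.293^1 = 0.31054
C(6,6)·0.707^6·0.293^0 = 0.12489
Sum = 0.757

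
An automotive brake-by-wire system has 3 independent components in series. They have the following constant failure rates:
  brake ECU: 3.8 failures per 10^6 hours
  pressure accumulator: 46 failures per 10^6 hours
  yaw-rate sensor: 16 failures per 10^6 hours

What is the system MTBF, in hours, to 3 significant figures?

Series of exponential components: λ_sys = Σ λ_i
λ_sys = 0.0000038 + 0.000046 + 0.000016 = 6.5800e-05 /h
MTBF = 1 / λ_sys = 15200 h

15200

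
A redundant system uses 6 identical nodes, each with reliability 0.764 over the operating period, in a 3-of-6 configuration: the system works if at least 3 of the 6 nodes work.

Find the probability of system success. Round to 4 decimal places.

0.9693

R = Σ_{i=3}^{6} C(6,i) p^i (1−p)^{6−i} with p = 0.764
C(6,3)·0.764^3·0.236^3 = 0.117232
C(6,4)·0.764^4·0.236^2 = 0.284635
C(6,5)·0.764^5·0.236^1 = 0.368579
C(6,6)·0.764^6·0.236^0 = 0.198866
Sum = 0.9693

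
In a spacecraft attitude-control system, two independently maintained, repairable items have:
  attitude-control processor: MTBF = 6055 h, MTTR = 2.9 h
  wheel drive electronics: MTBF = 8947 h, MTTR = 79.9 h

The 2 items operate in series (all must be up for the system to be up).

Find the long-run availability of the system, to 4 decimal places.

A(attitude-control processor) = MTBF/(MTBF+MTTR) = 6055/(6055+2.9) = 0.999521
A(wheel drive electronics) = MTBF/(MTBF+MTTR) = 8947/(8947+79.9) = 0.991149
Series availability: 0.999521 × 0.991149 = 0.9907

0.9907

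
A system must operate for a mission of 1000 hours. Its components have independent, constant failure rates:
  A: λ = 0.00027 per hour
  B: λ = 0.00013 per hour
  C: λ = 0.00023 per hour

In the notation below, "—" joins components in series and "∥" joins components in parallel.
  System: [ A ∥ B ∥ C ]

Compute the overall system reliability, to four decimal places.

R(A) = exp(−0.00027 × 1000) = 0.763379
R(B) = exp(−0.00013 × 1000) = 0.878095
R(C) = exp(−0.00023 × 1000) = 0.794534
Parallel (A, B, and C): 1 − (1 − 0.763379)(1 − 0.878095)(1 − 0.794534) = 0.9941

0.9941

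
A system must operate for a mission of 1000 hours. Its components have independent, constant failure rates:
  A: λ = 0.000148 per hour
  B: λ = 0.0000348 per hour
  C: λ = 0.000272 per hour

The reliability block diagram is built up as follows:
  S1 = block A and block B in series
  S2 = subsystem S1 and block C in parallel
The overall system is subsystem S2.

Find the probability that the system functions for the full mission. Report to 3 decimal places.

0.960

R(A) = exp(−0.000148 × 1000) = 0.86243
R(B) = exp(−0.0000348 × 1000) = 0.96580
R(C) = exp(−0.000272 × 1000) = 0.76185
Series (A and B): 0.86243 × 0.96580 = 0.83293
Parallel ([0.83293] and C): 1 − (1 − 0.83293)(1 − 0.76185) = 0.960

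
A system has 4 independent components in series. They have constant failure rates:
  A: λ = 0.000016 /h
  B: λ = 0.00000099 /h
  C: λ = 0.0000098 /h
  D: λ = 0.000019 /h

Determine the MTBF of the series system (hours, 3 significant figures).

21800

Series of exponential components: λ_sys = Σ λ_i
λ_sys = 0.000016 + 0.00000099 + 0.0000098 + 0.000019 = 4.5790e-05 /h
MTBF = 1 / λ_sys = 21800 h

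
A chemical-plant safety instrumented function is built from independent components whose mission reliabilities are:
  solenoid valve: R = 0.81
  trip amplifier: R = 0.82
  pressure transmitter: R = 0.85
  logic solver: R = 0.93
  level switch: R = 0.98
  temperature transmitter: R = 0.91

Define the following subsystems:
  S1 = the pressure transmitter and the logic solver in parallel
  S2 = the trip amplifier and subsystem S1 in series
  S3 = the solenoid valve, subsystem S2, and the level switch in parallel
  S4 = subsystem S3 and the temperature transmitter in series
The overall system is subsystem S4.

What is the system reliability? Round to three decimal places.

0.909

Parallel (pressure transmitter and logic solver): 1 − (1 − 0.85000)(1 − 0.93000) = 0.98950
Series (trip amplifier and [0.98950]): 0.82000 × 0.98950 = 0.81139
Parallel (solenoid valve, [0.81139], and level switch): 1 − (1 − 0.81000)(1 − 0.81139)(1 − 0.98000) = 0.99928
Series ([0.99928] and temperature transmitter): 0.99928 × 0.91000 = 0.909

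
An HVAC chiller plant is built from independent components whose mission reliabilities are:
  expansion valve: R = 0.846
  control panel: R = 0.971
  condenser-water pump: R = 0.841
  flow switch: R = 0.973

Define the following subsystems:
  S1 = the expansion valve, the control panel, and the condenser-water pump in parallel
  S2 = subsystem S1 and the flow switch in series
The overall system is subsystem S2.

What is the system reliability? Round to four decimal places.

0.9723

Parallel (expansion valve, control panel, and condenser-water pump): 1 − (1 − 0.846000)(1 − 0.971000)(1 − 0.841000) = 0.999290
Series ([0.999290] and flow switch): 0.999290 × 0.973000 = 0.9723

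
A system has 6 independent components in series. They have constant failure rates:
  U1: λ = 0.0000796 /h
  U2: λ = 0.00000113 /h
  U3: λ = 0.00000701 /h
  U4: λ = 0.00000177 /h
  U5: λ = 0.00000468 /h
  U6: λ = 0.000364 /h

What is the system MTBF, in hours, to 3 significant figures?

Series of exponential components: λ_sys = Σ λ_i
λ_sys = 0.0000796 + 0.00000113 + 0.00000701 + 0.00000177 + 0.00000468 + 0.000364 = 4.5819e-04 /h
MTBF = 1 / λ_sys = 2180 h

2180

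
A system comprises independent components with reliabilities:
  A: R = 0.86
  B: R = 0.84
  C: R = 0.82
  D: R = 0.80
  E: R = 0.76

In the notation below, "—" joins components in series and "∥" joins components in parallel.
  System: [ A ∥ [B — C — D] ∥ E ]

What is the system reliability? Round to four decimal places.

0.9849

Series (B, C, and D): 0.840000 × 0.820000 × 0.800000 = 0.551040
Parallel (A, [0.551040], and E): 1 − (1 − 0.860000)(1 − 0.551040)(1 − 0.760000) = 0.9849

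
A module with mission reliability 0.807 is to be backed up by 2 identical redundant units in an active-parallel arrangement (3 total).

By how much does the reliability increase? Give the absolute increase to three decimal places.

R_before = 0.807
R_after = 1 − (1 − 0.807)^3 = 0.993
ΔR = 0.993 − 0.807 = 0.186

0.186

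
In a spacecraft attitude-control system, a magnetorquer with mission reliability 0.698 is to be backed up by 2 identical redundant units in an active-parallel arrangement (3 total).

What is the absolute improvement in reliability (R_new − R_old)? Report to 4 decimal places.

0.2745

R_before = 0.698
R_after = 1 − (1 − 0.698)^3 = 0.9725
ΔR = 0.9725 − 0.698 = 0.2745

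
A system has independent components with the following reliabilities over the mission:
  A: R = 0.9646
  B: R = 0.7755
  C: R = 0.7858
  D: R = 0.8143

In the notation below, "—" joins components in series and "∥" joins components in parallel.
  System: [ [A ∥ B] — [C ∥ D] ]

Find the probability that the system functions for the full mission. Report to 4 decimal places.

0.9526

Parallel (A and B): 1 − (1 − 0.964600)(1 − 0.775500) = 0.992053
Parallel (C and D): 1 − (1 − 0.785800)(1 − 0.814300) = 0.960223
Series ([0.992053] and [0.960223]): 0.992053 × 0.960223 = 0.9526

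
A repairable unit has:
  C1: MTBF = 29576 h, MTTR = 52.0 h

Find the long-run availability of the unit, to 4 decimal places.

A(C1) = MTBF/(MTBF+MTTR) = 29576/(29576+52.0) = 0.9982

0.9982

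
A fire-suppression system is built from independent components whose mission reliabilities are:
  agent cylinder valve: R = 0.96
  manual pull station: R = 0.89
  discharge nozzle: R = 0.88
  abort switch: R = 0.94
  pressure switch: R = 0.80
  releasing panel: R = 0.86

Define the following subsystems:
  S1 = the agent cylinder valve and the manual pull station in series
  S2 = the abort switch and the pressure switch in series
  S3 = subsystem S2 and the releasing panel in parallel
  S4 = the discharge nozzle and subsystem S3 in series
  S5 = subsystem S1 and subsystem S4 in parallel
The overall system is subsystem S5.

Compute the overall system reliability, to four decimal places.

Series (agent cylinder valve and manual pull station): 0.960000 × 0.890000 = 0.854400
Series (abort switch and pressure switch): 0.940000 × 0.800000 = 0.752000
Parallel ([0.752000] and releasing panel): 1 − (1 − 0.752000)(1 − 0.860000) = 0.965280
Series (discharge nozzle and [0.965280]): 0.880000 × 0.965280 = 0.849446
Parallel ([0.854400] and [0.849446]): 1 − (1 − 0.854400)(1 − 0.849446) = 0.9781

0.9781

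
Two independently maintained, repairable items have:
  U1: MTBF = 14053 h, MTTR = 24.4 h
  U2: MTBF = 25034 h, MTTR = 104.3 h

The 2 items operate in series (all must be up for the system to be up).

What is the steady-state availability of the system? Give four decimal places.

A(U1) = MTBF/(MTBF+MTTR) = 14053/(14053+24.4) = 0.998267
A(U2) = MTBF/(MTBF+MTTR) = 25034/(25034+104.3) = 0.995851
Series availability: 0.998267 × 0.995851 = 0.9941

0.9941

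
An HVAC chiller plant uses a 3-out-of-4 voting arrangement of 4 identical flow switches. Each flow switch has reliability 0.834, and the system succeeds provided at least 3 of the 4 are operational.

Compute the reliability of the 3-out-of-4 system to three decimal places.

0.869

R = Σ_{i=3}^{4} C(4,i) p^i (1−p)^{4−i} with p = 0.834
C(4,3)·0.834^3·0.166^1 = 0.38518
C(4,4)·0.834^4·0.166^0 = 0.48380
Sum = 0.869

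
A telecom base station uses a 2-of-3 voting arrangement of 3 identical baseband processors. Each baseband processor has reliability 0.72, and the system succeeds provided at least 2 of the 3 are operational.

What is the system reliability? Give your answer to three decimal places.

R = Σ_{i=2}^{3} C(3,i) p^i (1−p)^{3−i} with p = 0.72
C(3,2)·0.72^2·0.28^1 = 0.43546
C(3,3)·0.72^3·0.28^0 = 0.37325
Sum = 0.809

0.809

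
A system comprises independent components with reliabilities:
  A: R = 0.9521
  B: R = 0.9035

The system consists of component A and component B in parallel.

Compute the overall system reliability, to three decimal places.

Parallel (A and B): 1 − (1 − 0.95210)(1 − 0.90350) = 0.995

0.995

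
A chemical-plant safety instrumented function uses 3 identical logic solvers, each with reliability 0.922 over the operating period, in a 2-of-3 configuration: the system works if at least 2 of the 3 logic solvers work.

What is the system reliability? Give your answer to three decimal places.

R = Σ_{i=2}^{3} C(3,i) p^i (1−p)^{3−i} with p = 0.922
C(3,2)·0.922^2·0.078^1 = 0.19892
C(3,3)·0.922^3·0.078^0 = 0.78378
Sum = 0.983

0.983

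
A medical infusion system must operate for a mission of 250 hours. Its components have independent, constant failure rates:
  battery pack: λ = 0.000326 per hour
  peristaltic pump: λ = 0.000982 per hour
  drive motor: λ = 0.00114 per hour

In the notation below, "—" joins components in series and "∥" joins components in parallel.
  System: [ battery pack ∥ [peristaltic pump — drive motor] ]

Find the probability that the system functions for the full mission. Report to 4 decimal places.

0.9678

R(battery pack) = exp(−0.000326 × 250) = 0.921733
R(peristaltic pump) = exp(−0.000982 × 250) = 0.782313
R(drive motor) = exp(−0.00114 × 250) = 0.752014
Series (peristaltic pump and drive motor): 0.782313 × 0.752014 = 0.588310
Parallel (battery pack and [0.588310]): 1 − (1 − 0.921733)(1 − 0.588310) = 0.9678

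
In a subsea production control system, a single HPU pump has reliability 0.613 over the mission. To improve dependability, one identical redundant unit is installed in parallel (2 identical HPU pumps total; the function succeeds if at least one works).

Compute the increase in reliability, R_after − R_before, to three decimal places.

R_before = 0.613
R_after = 1 − (1 − 0.613)^2 = 0.850
ΔR = 0.850 − 0.613 = 0.237

0.237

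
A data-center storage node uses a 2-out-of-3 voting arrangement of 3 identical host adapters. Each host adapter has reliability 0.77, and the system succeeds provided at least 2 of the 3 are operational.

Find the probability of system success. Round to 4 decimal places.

R = Σ_{i=2}^{3} C(3,i) p^i (1−p)^{3−i} with p = 0.77
C(3,2)·0.77^2·0.23^1 = 0.409101
C(3,3)·0.77^3·0.23^0 = 0.456533
Sum = 0.8656

0.8656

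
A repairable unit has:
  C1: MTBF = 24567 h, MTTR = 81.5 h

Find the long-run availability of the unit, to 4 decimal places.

A(C1) = MTBF/(MTBF+MTTR) = 24567/(24567+81.5) = 0.9967

0.9967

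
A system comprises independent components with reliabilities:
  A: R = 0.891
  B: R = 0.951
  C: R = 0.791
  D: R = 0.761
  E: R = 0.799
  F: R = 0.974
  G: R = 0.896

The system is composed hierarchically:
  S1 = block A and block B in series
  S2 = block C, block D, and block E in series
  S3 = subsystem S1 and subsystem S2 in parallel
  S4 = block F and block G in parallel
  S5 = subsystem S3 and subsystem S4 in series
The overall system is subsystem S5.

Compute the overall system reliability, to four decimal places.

Series (A and B): 0.891000 × 0.951000 = 0.847341
Series (C, D, and E): 0.791000 × 0.761000 × 0.799000 = 0.480959
Parallel ([0.847341] and [0.480959]): 1 − (1 − 0.847341)(1 − 0.480959) = 0.920764
Parallel (F and G): 1 − (1 − 0.974000)(1 − 0.896000) = 0.997296
Series ([0.920764] and [0.997296]): 0.920764 × 0.997296 = 0.9183

0.9183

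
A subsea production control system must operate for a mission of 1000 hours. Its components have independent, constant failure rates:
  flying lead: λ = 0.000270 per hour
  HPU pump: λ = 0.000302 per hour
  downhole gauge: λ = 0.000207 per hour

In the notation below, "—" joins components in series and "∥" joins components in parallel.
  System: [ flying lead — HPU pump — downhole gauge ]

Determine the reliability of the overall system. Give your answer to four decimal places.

R(flying lead) = exp(−0.000270 × 1000) = 0.763379
R(HPU pump) = exp(−0.000302 × 1000) = 0.739338
R(downhole gauge) = exp(−0.000207 × 1000) = 0.813020
Series (flying lead, HPU pump, and downhole gauge): 0.763379 × 0.739338 × 0.813020 = 0.4589

0.4589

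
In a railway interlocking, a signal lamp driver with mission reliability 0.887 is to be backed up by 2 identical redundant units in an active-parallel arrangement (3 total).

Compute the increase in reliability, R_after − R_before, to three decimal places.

0.112

R_before = 0.887
R_after = 1 − (1 − 0.887)^3 = 0.999
ΔR = 0.999 − 0.887 = 0.112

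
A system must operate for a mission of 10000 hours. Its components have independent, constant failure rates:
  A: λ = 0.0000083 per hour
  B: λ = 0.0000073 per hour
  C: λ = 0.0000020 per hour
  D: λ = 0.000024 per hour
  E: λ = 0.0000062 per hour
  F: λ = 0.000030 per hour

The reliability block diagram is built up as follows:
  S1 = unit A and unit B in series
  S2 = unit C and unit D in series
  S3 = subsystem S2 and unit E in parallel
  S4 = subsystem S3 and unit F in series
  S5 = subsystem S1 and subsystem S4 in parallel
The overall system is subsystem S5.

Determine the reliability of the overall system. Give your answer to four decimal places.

0.9611

R(A) = exp(−0.0000083 × 10000) = 0.920351
R(B) = exp(−0.0000073 × 10000) = 0.929601
R(C) = exp(−0.0000020 × 10000) = 0.980199
R(D) = exp(−0.000024 × 10000) = 0.786628
R(E) = exp(−0.0000062 × 10000) = 0.939883
R(F) = exp(−0.000030 × 10000) = 0.740818
Series (A and B): 0.920351 × 0.929601 = 0.855559
Series (C and D): 0.980199 × 0.786628 = 0.771052
Parallel ([0.771052] and E): 1 − (1 − 0.771052)(1 − 0.939883) = 0.986236
Series ([0.986236] and F): 0.986236 × 0.740818 = 0.730621
Parallel ([0.855559] and [0.730621]): 1 − (1 − 0.855559)(1 − 0.730621) = 0.9611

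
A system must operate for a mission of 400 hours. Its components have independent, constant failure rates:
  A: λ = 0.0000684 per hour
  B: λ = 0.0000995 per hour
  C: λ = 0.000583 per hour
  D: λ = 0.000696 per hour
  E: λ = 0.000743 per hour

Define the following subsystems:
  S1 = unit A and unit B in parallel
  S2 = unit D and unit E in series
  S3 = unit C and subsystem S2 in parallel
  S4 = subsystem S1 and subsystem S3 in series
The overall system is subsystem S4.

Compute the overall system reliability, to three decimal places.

R(A) = exp(−0.0000684 × 400) = 0.97301
R(B) = exp(−0.0000995 × 400) = 0.96098
R(C) = exp(−0.000583 × 400) = 0.79200
R(D) = exp(−0.000696 × 400) = 0.75699
R(E) = exp(−0.000743 × 400) = 0.74290
Parallel (A and B): 1 − (1 − 0.97301)(1 − 0.96098) = 0.99895
Series (D and E): 0.75699 × 0.74290 = 0.56237
Parallel (C and [0.56237]): 1 − (1 − 0.79200)(1 − 0.56237) = 0.90897
Series ([0.99895] and [0.90897]): 0.99895 × 0.90897 = 0.908

0.908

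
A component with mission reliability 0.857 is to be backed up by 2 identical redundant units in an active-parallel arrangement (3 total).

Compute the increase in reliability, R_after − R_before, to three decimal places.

0.140

R_before = 0.857
R_after = 1 − (1 − 0.857)^3 = 0.997
ΔR = 0.997 − 0.857 = 0.140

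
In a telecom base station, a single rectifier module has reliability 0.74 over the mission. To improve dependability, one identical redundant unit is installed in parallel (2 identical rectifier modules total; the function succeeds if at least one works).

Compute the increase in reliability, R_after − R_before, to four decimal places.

R_before = 0.74
R_after = 1 − (1 − 0.74)^2 = 0.9324
ΔR = 0.9324 − 0.74 = 0.1924

0.1924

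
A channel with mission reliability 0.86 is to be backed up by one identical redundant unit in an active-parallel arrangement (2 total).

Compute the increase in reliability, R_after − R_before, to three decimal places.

0.120

R_before = 0.86
R_after = 1 − (1 − 0.86)^2 = 0.980
ΔR = 0.980 − 0.86 = 0.120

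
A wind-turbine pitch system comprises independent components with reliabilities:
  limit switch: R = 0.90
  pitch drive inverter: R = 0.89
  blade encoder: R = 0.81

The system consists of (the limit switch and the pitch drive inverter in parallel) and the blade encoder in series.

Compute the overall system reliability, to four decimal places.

Parallel (limit switch and pitch drive inverter): 1 − (1 − 0.900000)(1 − 0.890000) = 0.989000
Series ([0.989000] and blade encoder): 0.989000 × 0.810000 = 0.8011

0.8011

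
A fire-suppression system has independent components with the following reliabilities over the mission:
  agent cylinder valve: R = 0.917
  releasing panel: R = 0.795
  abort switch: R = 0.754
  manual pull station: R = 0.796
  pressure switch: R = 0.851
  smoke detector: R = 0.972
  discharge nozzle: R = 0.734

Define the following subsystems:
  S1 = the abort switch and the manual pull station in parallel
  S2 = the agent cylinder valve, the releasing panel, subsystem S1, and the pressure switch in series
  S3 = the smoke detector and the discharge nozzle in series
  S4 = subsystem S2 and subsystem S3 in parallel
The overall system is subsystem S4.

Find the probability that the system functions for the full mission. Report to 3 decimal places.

0.882

Parallel (abort switch and manual pull station): 1 − (1 − 0.75400)(1 − 0.79600) = 0.94982
Series (agent cylinder valve, releasing panel, [0.94982], and pressure switch): 0.91700 × 0.79500 × 0.94982 × 0.85100 = 0.58926
Series (smoke detector and discharge nozzle): 0.97200 × 0.73400 = 0.71345
Parallel ([0.58926] and [0.71345]): 1 − (1 − 0.58926)(1 − 0.71345) = 0.882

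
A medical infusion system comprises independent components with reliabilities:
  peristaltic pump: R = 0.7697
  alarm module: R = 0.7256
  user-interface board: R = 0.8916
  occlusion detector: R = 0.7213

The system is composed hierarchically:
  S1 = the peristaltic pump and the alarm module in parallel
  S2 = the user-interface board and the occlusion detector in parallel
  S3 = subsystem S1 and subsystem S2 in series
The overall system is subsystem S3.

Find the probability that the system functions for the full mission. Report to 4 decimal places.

0.9085

Parallel (peristaltic pump and alarm module): 1 − (1 − 0.769700)(1 − 0.725600) = 0.936806
Parallel (user-interface board and occlusion detector): 1 − (1 − 0.891600)(1 − 0.721300) = 0.969789
Series ([0.936806] and [0.969789]): 0.936806 × 0.969789 = 0.9085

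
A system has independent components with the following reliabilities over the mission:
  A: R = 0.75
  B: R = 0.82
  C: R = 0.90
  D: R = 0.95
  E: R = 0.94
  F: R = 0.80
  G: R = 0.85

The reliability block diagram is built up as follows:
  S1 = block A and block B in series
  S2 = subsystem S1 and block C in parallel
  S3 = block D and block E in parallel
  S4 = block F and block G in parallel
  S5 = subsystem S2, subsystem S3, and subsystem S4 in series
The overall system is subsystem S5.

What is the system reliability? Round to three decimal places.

Series (A and B): 0.75000 × 0.82000 = 0.61500
Parallel ([0.61500] and C): 1 − (1 − 0.61500)(1 − 0.90000) = 0.96150
Parallel (D and E): 1 − (1 − 0.95000)(1 − 0.94000) = 0.99700
Parallel (F and G): 1 − (1 − 0.80000)(1 − 0.85000) = 0.97000
Series ([0.96150], [0.99700], and [0.97000]): 0.96150 × 0.99700 × 0.97000 = 0.930

0.930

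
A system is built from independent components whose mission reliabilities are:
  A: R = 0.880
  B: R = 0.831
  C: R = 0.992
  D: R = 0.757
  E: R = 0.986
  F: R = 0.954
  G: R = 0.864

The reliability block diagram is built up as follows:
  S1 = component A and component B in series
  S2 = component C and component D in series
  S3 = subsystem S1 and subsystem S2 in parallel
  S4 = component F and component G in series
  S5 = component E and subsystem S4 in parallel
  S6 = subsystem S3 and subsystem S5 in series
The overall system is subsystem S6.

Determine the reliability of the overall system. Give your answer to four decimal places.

0.9308

Series (A and B): 0.880000 × 0.831000 = 0.731280
Series (C and D): 0.992000 × 0.757000 = 0.750944
Parallel ([0.731280] and [0.750944]): 1 − (1 − 0.731280)(1 − 0.750944) = 0.933074
Series (F and G): 0.954000 × 0.864000 = 0.824256
Parallel (E and [0.824256]): 1 − (1 − 0.986000)(1 − 0.824256) = 0.997540
Series ([0.933074] and [0.997540]): 0.933074 × 0.997540 = 0.9308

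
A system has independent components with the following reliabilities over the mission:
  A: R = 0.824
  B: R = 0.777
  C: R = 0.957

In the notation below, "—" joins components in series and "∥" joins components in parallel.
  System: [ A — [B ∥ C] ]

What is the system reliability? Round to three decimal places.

0.816

Parallel (B and C): 1 − (1 − 0.77700)(1 − 0.95700) = 0.99041
Series (A and [0.99041]): 0.82400 × 0.99041 = 0.816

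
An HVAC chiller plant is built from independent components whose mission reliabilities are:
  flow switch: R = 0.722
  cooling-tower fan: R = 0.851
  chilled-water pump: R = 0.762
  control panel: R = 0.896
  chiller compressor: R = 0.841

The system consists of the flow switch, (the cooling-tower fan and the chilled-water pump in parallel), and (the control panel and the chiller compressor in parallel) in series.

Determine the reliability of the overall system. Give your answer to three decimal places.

Parallel (cooling-tower fan and chilled-water pump): 1 − (1 − 0.85100)(1 − 0.76200) = 0.96454
Parallel (control panel and chiller compressor): 1 − (1 − 0.89600)(1 − 0.84100) = 0.98346
Series (flow switch, [0.96454], and [0.98346]): 0.72200 × 0.96454 × 0.98346 = 0.685

0.685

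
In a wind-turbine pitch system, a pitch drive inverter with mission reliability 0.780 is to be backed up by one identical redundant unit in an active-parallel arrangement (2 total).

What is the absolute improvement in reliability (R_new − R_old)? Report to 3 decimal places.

0.172

R_before = 0.780
R_after = 1 − (1 − 0.780)^2 = 0.952
ΔR = 0.952 − 0.780 = 0.172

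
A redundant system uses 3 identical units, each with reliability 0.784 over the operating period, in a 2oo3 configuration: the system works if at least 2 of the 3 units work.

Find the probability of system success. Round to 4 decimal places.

R = Σ_{i=2}^{3} C(3,i) p^i (1−p)^{3−i} with p = 0.784
C(3,2)·0.784^2·0.216^1 = 0.398297
C(3,3)·0.784^3·0.216^0 = 0.481890
Sum = 0.8802

0.8802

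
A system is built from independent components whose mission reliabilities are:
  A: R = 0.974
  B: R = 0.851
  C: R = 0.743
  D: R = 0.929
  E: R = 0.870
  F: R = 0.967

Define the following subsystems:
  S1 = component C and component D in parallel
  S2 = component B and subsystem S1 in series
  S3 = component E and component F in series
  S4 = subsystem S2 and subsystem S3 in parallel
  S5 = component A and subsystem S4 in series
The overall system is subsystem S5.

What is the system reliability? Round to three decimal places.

Parallel (C and D): 1 − (1 − 0.74300)(1 − 0.92900) = 0.98175
Series (B and [0.98175]): 0.85100 × 0.98175 = 0.83547
Series (E and F): 0.87000 × 0.96700 = 0.84129
Parallel ([0.83547] and [0.84129]): 1 − (1 − 0.83547)(1 − 0.84129) = 0.97389
Series (A and [0.97389]): 0.97400 × 0.97389 = 0.949

0.949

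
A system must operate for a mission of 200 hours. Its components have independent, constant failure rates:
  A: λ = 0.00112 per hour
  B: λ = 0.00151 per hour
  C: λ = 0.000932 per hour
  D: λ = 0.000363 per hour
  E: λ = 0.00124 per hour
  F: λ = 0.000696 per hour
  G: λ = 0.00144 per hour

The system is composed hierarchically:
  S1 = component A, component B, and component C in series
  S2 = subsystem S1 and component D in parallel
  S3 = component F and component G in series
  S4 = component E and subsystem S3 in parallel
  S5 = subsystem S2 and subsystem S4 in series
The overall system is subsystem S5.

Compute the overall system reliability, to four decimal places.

R(A) = exp(−0.00112 × 200) = 0.799315
R(B) = exp(−0.00151 × 200) = 0.739338
R(C) = exp(−0.000932 × 200) = 0.829942
R(D) = exp(−0.000363 × 200) = 0.929973
R(E) = exp(−0.00124 × 200) = 0.780360
R(F) = exp(−0.000696 × 200) = 0.870054
R(G) = exp(−0.00144 × 200) = 0.749762
Series (A, B, and C): 0.799315 × 0.739338 × 0.829942 = 0.490466
Parallel ([0.490466] and D): 1 − (1 − 0.490466)(1 − 0.929973) = 0.964319
Series (F and G): 0.870054 × 0.749762 = 0.652333
Parallel (E and [0.652333]): 1 − (1 − 0.780360)(1 − 0.652333) = 0.923638
Series ([0.964319] and [0.923638]): 0.964319 × 0.923638 = 0.8907

0.8907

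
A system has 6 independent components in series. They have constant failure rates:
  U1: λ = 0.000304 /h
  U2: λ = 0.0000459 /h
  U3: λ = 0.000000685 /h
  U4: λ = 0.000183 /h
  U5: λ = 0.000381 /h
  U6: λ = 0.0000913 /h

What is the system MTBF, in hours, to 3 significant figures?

994

Series of exponential components: λ_sys = Σ λ_i
λ_sys = 0.000304 + 0.0000459 + 0.000000685 + 0.000183 + 0.000381 + 0.0000913 = 1.0059e-03 /h
MTBF = 1 / λ_sys = 994 h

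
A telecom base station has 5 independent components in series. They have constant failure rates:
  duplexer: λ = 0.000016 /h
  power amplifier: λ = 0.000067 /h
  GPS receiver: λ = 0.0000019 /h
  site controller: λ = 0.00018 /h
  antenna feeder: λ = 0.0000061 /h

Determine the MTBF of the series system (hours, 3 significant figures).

Series of exponential components: λ_sys = Σ λ_i
λ_sys = 0.000016 + 0.000067 + 0.0000019 + 0.00018 + 0.0000061 = 2.7100e-04 /h
MTBF = 1 / λ_sys = 3690 h

3690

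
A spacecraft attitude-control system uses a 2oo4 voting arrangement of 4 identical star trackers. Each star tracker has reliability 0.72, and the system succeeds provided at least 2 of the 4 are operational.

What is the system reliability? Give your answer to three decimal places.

0.931

R = Σ_{i=2}^{4} C(4,i) p^i (1−p)^{4−i} with p = 0.72
C(4,2)·0.72^2·0.28^2 = 0.24386
C(4,3)·0.72^3·0.28^1 = 0.41804
C(4,4)·0.72^4·0.28^0 = 0.26874
Sum = 0.931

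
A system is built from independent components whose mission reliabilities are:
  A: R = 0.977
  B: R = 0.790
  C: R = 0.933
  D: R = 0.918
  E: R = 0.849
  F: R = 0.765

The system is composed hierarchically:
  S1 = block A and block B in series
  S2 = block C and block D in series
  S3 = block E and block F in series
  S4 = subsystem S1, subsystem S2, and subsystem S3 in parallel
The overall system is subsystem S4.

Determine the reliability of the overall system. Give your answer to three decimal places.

Series (A and B): 0.97700 × 0.79000 = 0.77183
Series (C and D): 0.93300 × 0.91800 = 0.85649
Series (E and F): 0.84900 × 0.76500 = 0.64949
Parallel ([0.77183], [0.85649], and [0.64949]): 1 − (1 − 0.77183)(1 − 0.85649)(1 − 0.64949) = 0.989

0.989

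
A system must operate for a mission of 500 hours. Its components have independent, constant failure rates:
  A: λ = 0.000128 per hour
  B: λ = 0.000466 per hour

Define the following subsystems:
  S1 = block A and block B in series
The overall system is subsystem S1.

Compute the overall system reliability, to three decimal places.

0.743

R(A) = exp(−0.000128 × 500) = 0.93800
R(B) = exp(−0.000466 × 500) = 0.79215
Series (A and B): 0.93800 × 0.79215 = 0.743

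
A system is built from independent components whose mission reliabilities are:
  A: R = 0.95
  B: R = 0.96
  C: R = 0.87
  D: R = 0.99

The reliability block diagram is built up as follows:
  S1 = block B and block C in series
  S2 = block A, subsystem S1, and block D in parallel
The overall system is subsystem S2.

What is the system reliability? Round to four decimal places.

0.9999

Series (B and C): 0.960000 × 0.870000 = 0.835200
Parallel (A, [0.835200], and D): 1 − (1 − 0.950000)(1 − 0.835200)(1 − 0.990000) = 0.9999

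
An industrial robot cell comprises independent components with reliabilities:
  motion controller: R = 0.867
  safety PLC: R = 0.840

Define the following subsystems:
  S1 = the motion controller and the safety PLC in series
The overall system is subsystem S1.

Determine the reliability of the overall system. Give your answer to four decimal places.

Series (motion controller and safety PLC): 0.867000 × 0.840000 = 0.7283

0.7283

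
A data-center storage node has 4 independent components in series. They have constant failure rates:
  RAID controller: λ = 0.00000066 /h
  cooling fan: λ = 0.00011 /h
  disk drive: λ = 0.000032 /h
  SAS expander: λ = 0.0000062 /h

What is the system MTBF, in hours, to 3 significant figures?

6720

Series of exponential components: λ_sys = Σ λ_i
λ_sys = 0.00000066 + 0.00011 + 0.000032 + 0.0000062 = 1.4886e-04 /h
MTBF = 1 / λ_sys = 6720 h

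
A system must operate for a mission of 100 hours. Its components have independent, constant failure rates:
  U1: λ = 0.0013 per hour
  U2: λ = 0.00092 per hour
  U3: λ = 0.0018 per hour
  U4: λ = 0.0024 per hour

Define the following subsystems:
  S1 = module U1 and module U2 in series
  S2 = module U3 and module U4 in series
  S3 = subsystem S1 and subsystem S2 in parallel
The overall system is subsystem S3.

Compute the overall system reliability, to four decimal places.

R(U1) = exp(−0.0013 × 100) = 0.878095
R(U2) = exp(−0.00092 × 100) = 0.912105
R(U3) = exp(−0.0018 × 100) = 0.835270
R(U4) = exp(−0.0024 × 100) = 0.786628
Series (U1 and U2): 0.878095 × 0.912105 = 0.800915
Series (U3 and U4): 0.835270 × 0.786628 = 0.657047
Parallel ([0.800915] and [0.657047]): 1 − (1 − 0.800915)(1 − 0.657047) = 0.9317

0.9317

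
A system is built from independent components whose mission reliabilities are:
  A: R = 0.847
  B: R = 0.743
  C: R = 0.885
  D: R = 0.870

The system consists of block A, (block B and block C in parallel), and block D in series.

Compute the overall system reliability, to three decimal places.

0.715

Parallel (B and C): 1 − (1 − 0.74300)(1 − 0.88500) = 0.97045
Series (A, [0.97045], and D): 0.84700 × 0.97045 × 0.87000 = 0.715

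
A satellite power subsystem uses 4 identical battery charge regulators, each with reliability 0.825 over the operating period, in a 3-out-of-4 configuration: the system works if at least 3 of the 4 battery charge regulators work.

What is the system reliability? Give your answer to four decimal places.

0.8563

R = Σ_{i=3}^{4} C(4,i) p^i (1−p)^{4−i} with p = 0.825
C(4,3)·0.825^3·0.175^1 = 0.393061
C(4,4)·0.825^4·0.175^0 = 0.463250
Sum = 0.8563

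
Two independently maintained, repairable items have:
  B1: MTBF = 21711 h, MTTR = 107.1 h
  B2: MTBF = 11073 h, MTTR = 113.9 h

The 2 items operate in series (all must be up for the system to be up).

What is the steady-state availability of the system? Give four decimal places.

0.9850

A(B1) = MTBF/(MTBF+MTTR) = 21711/(21711+107.1) = 0.995091
A(B2) = MTBF/(MTBF+MTTR) = 11073/(11073+113.9) = 0.989818
Series availability: 0.995091 × 0.989818 = 0.9850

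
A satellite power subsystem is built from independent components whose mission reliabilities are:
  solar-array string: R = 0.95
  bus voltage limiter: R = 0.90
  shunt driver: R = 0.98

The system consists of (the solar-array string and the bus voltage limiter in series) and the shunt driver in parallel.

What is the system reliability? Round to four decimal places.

0.9971

Series (solar-array string and bus voltage limiter): 0.950000 × 0.900000 = 0.855000
Parallel ([0.855000] and shunt driver): 1 − (1 − 0.855000)(1 − 0.980000) = 0.9971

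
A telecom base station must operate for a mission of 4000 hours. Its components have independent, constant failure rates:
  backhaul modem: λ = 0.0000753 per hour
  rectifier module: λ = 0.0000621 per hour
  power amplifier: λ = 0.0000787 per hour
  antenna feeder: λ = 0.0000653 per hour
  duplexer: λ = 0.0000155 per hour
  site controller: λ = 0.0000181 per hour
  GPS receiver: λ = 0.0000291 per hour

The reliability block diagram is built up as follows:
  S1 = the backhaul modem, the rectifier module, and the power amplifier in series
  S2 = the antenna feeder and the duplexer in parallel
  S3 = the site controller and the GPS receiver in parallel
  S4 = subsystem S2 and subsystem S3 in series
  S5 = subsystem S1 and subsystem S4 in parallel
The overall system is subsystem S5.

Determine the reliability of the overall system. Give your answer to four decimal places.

R(backhaul modem) = exp(−0.0000753 × 4000) = 0.739930
R(rectifier module) = exp(−0.0000621 × 4000) = 0.780048
R(power amplifier) = exp(−0.0000787 × 4000) = 0.729935
R(antenna feeder) = exp(−0.0000653 × 4000) = 0.770127
R(duplexer) = exp(−0.0000155 × 4000) = 0.939883
R(site controller) = exp(−0.0000181 × 4000) = 0.930159
R(GPS receiver) = exp(−0.0000291 × 4000) = 0.890119
Series (backhaul modem, rectifier module, and power amplifier): 0.739930 × 0.780048 × 0.729935 = 0.421305
Parallel (antenna feeder and duplexer): 1 − (1 − 0.770127)(1 − 0.939883) = 0.986181
Parallel (site controller and GPS receiver): 1 − (1 − 0.930159)(1 − 0.890119) = 0.992326
Series ([0.986181] and [0.992326]): 0.986181 × 0.992326 = 0.978613
Parallel ([0.421305] and [0.978613]): 1 − (1 − 0.421305)(1 − 0.978613) = 0.9876

0.9876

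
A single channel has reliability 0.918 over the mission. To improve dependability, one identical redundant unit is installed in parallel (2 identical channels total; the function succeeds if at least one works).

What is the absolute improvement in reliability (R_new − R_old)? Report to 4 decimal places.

0.0753

R_before = 0.918
R_after = 1 − (1 − 0.918)^2 = 0.9933
ΔR = 0.9933 − 0.918 = 0.0753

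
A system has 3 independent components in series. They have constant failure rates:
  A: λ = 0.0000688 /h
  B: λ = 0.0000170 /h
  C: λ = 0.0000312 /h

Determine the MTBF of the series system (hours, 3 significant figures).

Series of exponential components: λ_sys = Σ λ_i
λ_sys = 0.0000688 + 0.0000170 + 0.0000312 = 1.1700e-04 /h
MTBF = 1 / λ_sys = 8550 h

8550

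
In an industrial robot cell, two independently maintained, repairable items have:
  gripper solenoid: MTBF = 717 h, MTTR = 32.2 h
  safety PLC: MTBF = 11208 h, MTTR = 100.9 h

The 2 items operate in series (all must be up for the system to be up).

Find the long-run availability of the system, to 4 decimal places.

A(gripper solenoid) = MTBF/(MTBF+MTTR) = 717/(717+32.2) = 0.957021
A(safety PLC) = MTBF/(MTBF+MTTR) = 11208/(11208+100.9) = 0.991078
Series availability: 0.957021 × 0.991078 = 0.9485

0.9485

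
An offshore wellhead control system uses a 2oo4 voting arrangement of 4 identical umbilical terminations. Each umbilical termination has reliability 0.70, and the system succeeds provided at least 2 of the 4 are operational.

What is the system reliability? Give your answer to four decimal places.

0.9163

R = Σ_{i=2}^{4} C(4,i) p^i (1−p)^{4−i} with p = 0.70
C(4,2)·0.70^2·0.30^2 = 0.264600
C(4,3)·0.70^3·0.30^1 = 0.411600
C(4,4)·0.70^4·0.30^0 = 0.240100
Sum = 0.9163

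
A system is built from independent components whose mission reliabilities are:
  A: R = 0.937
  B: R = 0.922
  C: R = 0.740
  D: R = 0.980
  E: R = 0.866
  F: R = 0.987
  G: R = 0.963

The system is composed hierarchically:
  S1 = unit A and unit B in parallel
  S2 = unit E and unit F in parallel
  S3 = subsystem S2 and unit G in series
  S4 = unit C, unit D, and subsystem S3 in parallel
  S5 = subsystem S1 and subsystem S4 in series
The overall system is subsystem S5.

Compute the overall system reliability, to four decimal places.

Parallel (A and B): 1 − (1 − 0.937000)(1 − 0.922000) = 0.995086
Parallel (E and F): 1 − (1 − 0.866000)(1 − 0.987000) = 0.998258
Series ([0.998258] and G): 0.998258 × 0.963000 = 0.961322
Parallel (C, D, and [0.961322]): 1 − (1 − 0.740000)(1 − 0.980000)(1 − 0.961322) = 0.999799
Series ([0.995086] and [0.999799]): 0.995086 × 0.999799 = 0.9949

0.9949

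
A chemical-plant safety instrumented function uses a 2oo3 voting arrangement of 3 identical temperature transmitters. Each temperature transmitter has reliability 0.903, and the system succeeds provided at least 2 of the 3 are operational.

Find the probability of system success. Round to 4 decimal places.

R = Σ_{i=2}^{3} C(3,i) p^i (1−p)^{3−i} with p = 0.903
C(3,2)·0.903^2·0.097^1 = 0.237284
C(3,3)·0.903^3·0.097^0 = 0.736314
Sum = 0.9736

0.9736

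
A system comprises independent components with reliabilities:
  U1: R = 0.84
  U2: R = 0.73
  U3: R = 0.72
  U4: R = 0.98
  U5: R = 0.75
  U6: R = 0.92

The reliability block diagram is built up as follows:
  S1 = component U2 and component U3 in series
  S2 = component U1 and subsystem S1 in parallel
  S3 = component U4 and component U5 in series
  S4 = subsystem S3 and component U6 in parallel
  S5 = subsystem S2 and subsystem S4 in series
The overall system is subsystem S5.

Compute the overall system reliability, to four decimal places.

Series (U2 and U3): 0.730000 × 0.720000 = 0.525600
Parallel (U1 and [0.525600]): 1 − (1 − 0.840000)(1 − 0.525600) = 0.924096
Series (U4 and U5): 0.980000 × 0.750000 = 0.735000
Parallel ([0.735000] and U6): 1 − (1 − 0.735000)(1 − 0.920000) = 0.978800
Series ([0.924096] and [0.978800]): 0.924096 × 0.978800 = 0.9045

0.9045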